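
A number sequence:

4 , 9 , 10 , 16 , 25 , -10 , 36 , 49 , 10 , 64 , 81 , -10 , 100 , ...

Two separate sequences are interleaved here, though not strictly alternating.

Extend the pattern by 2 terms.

Positions follow the repeating pattern AAB; grouping by letter gives 2 tracks.
Track A: 4, 9, 16, 25, 36, 49, 64, 81, 100 (consecutive squares n² from n = 2).
Track B: 10, -10, 10, -10 (the oscillation 10·(−1)^(n+1)).
The 14th slot belongs to track A; its 10th term is 121.
The 15th slot belongs to track B; its 5th term is 10.

121, 10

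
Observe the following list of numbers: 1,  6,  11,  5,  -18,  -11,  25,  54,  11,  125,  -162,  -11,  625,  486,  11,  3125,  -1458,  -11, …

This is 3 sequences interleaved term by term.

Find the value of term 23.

-13122

Split by position mod 3 into 3 tracks.
Track A: 1, 5, 25, 125, 625, 3125 — powers of 5.
Track B: 6, -18, 54, -162, 486, -1458 — a geometric progression (common ratio -3).
Track C: 11, -11, 11, -11, 11, -11 — alternating ±11.
The 23rd slot belongs to track B; its 8th term is -13122.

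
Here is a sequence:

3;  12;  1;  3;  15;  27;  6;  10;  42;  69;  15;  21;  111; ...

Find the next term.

The slot pattern repeats as AABB (period 4), so there are 2 interleaved tracks.
Subsequence A: 3, 12, 15, 27, 42, 69, 111 — a Fibonacci-like recurrence a_n = a_{n-1} + a_{n-2}.
Subsequence B: 1, 3, 6, 10, 15, 21 — triangular numbers starting at T_1.
Position 14 → subsequence A, term 8 = 180.

180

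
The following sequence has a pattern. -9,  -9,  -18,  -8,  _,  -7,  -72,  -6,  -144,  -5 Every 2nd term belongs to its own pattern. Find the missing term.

-36

Odd-indexed and even-indexed terms follow separate rules.
Track A: -9, -18, ?, -72, -144 — multiplying by 2 each time.
Track B: -9, -8, -7, -6, -5 — arithmetic with common difference +1.
Track A's pattern makes the blank -36.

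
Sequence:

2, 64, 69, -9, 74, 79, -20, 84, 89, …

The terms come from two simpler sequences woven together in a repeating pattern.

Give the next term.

-31

Reading positions in blocks of 3 reveals the pattern ABB — 2 tracks woven together.
Stream A is 2, -9, -20, which is linear: a_n = 13 − 11·n.
Stream B is 64, 69, 74, 79, 84, 89, which is arithmetic with common difference +5.
Position 10 falls in stream A as its term 4, giving -31.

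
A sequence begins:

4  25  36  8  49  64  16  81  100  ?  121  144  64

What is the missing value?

32

The slot pattern repeats as ABB (period 3), so there are 2 interleaved tracks.
Subsequence A: 4, 8, 16, ?, 64. Successive powers of 2.
Subsequence B: 25, 36, 49, 64, 81, 100, 121, 144. Consecutive squares n² from n = 5.
Subsequence A's pattern makes the blank 32.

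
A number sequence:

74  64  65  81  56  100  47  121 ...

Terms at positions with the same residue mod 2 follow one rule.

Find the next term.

38

Odd-indexed and even-indexed terms follow separate rules.
Subsequence A is 74, 65, 56, 47, which is arithmetic with common difference −9.
Subsequence B is 64, 81, 100, 121, which is perfect squares starting at 8².
The 9th slot belongs to subsequence A; its 5th term is 38.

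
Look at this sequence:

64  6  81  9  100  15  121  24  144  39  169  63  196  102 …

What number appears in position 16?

165

Odd-indexed and even-indexed terms follow separate rules.
Track A: 64, 81, 100, 121, 144, 169, 196 — consecutive squares n² from n = 8.
Track B: 6, 9, 15, 24, 39, 63, 102 — each term equals the sum of the previous two.
The 16th slot belongs to track B; its 8th term is 165.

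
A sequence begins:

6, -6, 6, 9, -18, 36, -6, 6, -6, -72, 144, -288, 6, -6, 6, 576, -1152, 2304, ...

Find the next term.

-6

The slot pattern repeats as AAABBB (period 6), so there are 2 interleaved tracks.
Stream A: 6, -6, 6, -6, 6, -6, 6, -6, 6. Oscillating between 6 and -6.
Stream B: 9, -18, 36, -72, 144, -288, 576, -1152, 2304. Geometric, ×-2 each step.
Position 19 → stream A, term 10 = -6.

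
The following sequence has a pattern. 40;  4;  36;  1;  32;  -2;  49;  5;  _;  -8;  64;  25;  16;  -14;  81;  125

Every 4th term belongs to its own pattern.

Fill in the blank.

Split by position mod 4: positions 1, 5, 9, … form one track, and each other residue class forms its own.
Track A: 40, 32, ?, 16 (arithmetic, step −8).
Track B: 4, -2, -8, -14 (arithmetic, step −6).
Track C: 36, 49, 64, 81 (the squares 6², 7², 8², …).
Track D: 1, 5, 25, 125 (powers 5^0, 5^1, 5^2, …).
Filling track A at index 3 by its rule yields 24.

24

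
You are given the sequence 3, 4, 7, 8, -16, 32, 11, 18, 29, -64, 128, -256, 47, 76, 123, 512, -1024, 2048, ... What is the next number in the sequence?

Reading positions in blocks of 6 reveals the pattern AAABBB — 2 tracks woven together.
Stream A: 3, 4, 7, 11, 18, 29, 47, 76, 123 — Fibonacci-style (each term is the sum of the two before it).
Stream B: 8, -16, 32, -64, 128, -256, 512, -1024, 2048 — geometric with ratio -2.
Position 19 falls in stream A as its term 10, giving 199.

199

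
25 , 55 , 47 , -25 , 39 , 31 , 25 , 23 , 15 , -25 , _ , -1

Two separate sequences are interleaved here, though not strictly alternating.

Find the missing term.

Reading positions in blocks of 3 reveals the pattern ABB — 2 tracks woven together.
Track A: 25, -25, 25, -25 — alternating ±25.
Track B: 55, 47, 39, 31, 23, 15, ?, -1 — arithmetic, step −8.
Track B's pattern makes the blank 7.

7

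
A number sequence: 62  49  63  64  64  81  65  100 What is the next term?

66

Odd-indexed and even-indexed terms follow separate rules.
Subsequence A: 62, 63, 64, 65 (arithmetic, step +1).
Subsequence B: 49, 64, 81, 100 (perfect squares starting at 7²).
Position 9 falls in subsequence A as its term 5, giving 66.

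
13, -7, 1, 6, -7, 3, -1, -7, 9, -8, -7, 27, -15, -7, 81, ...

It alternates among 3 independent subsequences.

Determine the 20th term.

-7

Read the sequence 3 terms at a time; column i is its own pattern.
Subsequence A: 13, 6, -1, -8, -15 — arithmetic, step −7.
Subsequence B: -7, -7, -7, -7, -7 — the constant sequence -7.
Subsequence C: 1, 3, 9, 27, 81 — successive powers of 3.
Term 20 comes from subsequence B (its 7th entry): -7.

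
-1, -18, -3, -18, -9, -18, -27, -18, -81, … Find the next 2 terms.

Odd-indexed and even-indexed terms follow separate rules.
Stream A = -1, -3, -9, -27, -81: a geometric progression (common ratio 3).
Stream B = -18, -18, -18, -18: the constant sequence -18.
Term 10 comes from stream B (its 5th entry): -18.
The 11th slot belongs to stream A; its 6th term is -243.

-18, -243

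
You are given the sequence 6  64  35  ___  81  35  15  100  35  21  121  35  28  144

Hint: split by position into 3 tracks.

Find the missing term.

Taking every 3rd term gives 3 separate tracks.
Track A = 6, ?, 15, 21, 28: triangular numbers starting at T_3.
Track B = 64, 81, 100, 121, 144: the squares 8², 9², 10², ….
Track C = 35, 35, 35, 35: always 35.
So the missing entry in track A is 10.

10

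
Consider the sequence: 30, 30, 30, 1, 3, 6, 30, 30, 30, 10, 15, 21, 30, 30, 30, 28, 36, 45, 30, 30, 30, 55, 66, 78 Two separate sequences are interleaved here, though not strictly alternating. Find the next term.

30

The slot pattern repeats as AAABBB (period 6), so there are 2 interleaved tracks.
Stream A: 30, 30, 30, 30, 30, 30, 30, 30, 30, 30, 30, 30 — the constant sequence 30.
Stream B: 1, 3, 6, 10, 15, 21, 28, 36, 45, 55, 66, 78 — triangular numbers n(n+1)/2 for n = 1, 2, ….
Position 25 → stream A, term 13 = 30.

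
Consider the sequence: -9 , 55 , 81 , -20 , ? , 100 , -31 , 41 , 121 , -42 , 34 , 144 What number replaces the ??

48

The terms cycle through 3 interleaved subsequences.
Track A: -9, -20, -31, -42 — subtracting 11 each time.
Track B: 55, ?, 41, 34 — arithmetic, step −7.
Track C: 81, 100, 121, 144 — the squares 9², 10², 11², ….
Track B's pattern makes the blank 48.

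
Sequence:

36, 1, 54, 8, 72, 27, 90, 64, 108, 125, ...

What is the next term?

Split by position mod 2 into 2 tracks.
Track A: 36, 54, 72, 90, 108 (adding 18 each time).
Track B: 1, 8, 27, 64, 125 (perfect cubes starting at 1³).
Position 11 → track A, term 6 = 126.

126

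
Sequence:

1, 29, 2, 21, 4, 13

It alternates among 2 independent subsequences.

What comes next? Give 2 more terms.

8, 5

Split by position mod 2 into 2 tracks.
Track A: 1, 2, 4. Powers of 2.
Track B: 29, 21, 13. Subtracting 8 each time.
Position 7 → track A, term 4 = 8.
Term 8 comes from track B (its 4th entry): 5.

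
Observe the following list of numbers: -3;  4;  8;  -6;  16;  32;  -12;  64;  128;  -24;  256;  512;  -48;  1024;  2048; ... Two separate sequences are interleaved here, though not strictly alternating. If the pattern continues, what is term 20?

16384

The slot pattern repeats as ABB (period 3), so there are 2 interleaved tracks.
Subsequence A = -3, -6, -12, -24, -48: geometric with ratio 2.
Subsequence B = 4, 8, 16, 32, 64, 128, 256, 512, 1024, 2048: powers of 2.
Term 20 comes from subsequence B (its 13th entry): 16384.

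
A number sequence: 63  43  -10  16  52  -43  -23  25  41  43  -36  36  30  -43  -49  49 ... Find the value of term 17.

Split by position mod 4 into 4 tracks.
Track A: 63, 52, 41, 30 (arithmetic with common difference −11).
Track B: 43, -43, 43, -43 (oscillating between 43 and -43).
Track C: -10, -23, -36, -49 (subtracting 13 each time).
Track D: 16, 25, 36, 49 (the squares 4², 5², 6², …).
Term 17 comes from track A (its 5th entry): 19.

19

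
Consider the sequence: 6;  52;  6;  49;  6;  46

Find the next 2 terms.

6, 43

Odd-indexed and even-indexed terms follow separate rules.
Track A: 6, 6, 6. Always 6.
Track B: 52, 49, 46. Arithmetic, step −3.
Position 7 → track A, term 4 = 6.
Position 8 → track B, term 4 = 43.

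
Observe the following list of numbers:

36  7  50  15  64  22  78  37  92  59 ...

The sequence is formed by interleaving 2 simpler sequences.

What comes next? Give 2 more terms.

Positions 1, 3, 5, … form one subsequence and positions 2, 4, 6, … form another.
Subsequence A = 36, 50, 64, 78, 92: arithmetic with common difference +14.
Subsequence B = 7, 15, 22, 37, 59: Fibonacci-style (each term is the sum of the two before it).
Position 11 → subsequence A, term 6 = 106.
Position 12 → subsequence B, term 6 = 96.

106, 96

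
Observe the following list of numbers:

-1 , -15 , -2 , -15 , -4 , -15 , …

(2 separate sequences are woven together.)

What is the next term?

-8

The terms cycle through 2 interleaved subsequences.
Subsequence A: -1, -2, -4 (multiplying by 2 each time).
Subsequence B: -15, -15, -15 (always -15).
The 7th slot belongs to subsequence A; its 4th term is -8.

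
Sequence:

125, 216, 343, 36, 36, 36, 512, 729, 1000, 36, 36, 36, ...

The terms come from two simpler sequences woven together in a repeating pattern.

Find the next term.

The slot pattern repeats as AAABBB (period 6), so there are 2 interleaved tracks.
Track A: 125, 216, 343, 512, 729, 1000 — consecutive cubes n³ from n = 5.
Track B: 36, 36, 36, 36, 36, 36 — the constant sequence 36.
Term 13 comes from track A (its 7th entry): 1331.

1331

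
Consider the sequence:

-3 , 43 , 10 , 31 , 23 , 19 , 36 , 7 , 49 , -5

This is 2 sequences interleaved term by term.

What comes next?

Odd-indexed and even-indexed terms follow separate rules.
Subsequence A: -3, 10, 23, 36, 49. Linear: a_n = -16 + 13·n.
Subsequence B: 43, 31, 19, 7, -5. Subtracting 12 each time.
The 11th slot belongs to subsequence A; its 6th term is 62.

62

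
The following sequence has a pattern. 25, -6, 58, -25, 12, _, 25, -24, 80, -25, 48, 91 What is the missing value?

69

Read the sequence 3 terms at a time; column i is its own pattern.
Stream A: 25, -25, 25, -25 (oscillating between 25 and -25).
Stream B: -6, 12, -24, 48 (multiplying by -2 each time).
Stream C: 58, ?, 80, 91 (arithmetic with common difference +11).
Filling stream C at index 2 by its rule yields 69.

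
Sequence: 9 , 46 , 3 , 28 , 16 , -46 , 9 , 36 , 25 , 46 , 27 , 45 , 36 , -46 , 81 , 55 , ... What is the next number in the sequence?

49

Taking every 4th term gives 4 separate tracks.
Stream A: 9, 16, 25, 36 — the squares 3², 4², 5², ….
Stream B: 46, -46, 46, -46 — alternating ±46.
Stream C: 3, 9, 27, 81 — powers of 3.
Stream D: 28, 36, 45, 55 — triangular numbers n(n+1)/2 for n = 7, 8, ….
Term 17 comes from stream A (its 5th entry): 49.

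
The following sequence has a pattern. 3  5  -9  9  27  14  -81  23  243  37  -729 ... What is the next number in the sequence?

Taking every 2nd term gives 2 separate tracks.
Stream A: 3, -9, 27, -81, 243, -729. A geometric progression (common ratio -3).
Stream B: 5, 9, 14, 23, 37. Fibonacci-style (each term is the sum of the two before it).
The 12th slot belongs to stream B; its 6th term is 60.

60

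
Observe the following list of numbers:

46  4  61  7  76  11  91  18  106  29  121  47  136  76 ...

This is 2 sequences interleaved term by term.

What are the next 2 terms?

151, 123

Taking every 2nd term gives 2 separate tracks.
Track A: 46, 61, 76, 91, 106, 121, 136 — arithmetic with common difference +15.
Track B: 4, 7, 11, 18, 29, 47, 76 — Fibonacci-style (each term is the sum of the two before it).
Position 15 falls in track A as its term 8, giving 151.
Term 16 comes from track B (its 8th entry): 123.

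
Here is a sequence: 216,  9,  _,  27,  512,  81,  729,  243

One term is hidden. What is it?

The terms cycle through 2 interleaved subsequences.
Track A: 216, ?, 512, 729. Perfect cubes starting at 6³.
Track B: 9, 27, 81, 243. A geometric progression (common ratio 3).
So the missing entry in track A is 343.

343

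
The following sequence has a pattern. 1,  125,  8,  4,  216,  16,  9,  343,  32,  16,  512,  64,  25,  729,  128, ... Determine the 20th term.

Read the sequence 3 terms at a time; column i is its own pattern.
Track A: 1, 4, 9, 16, 25 — consecutive squares n² from n = 1.
Track B: 125, 216, 343, 512, 729 — perfect cubes starting at 5³.
Track C: 8, 16, 32, 64, 128 — powers 2^3, 2^4, 2^5, ….
The 20th slot belongs to track B; its 7th term is 1331.

1331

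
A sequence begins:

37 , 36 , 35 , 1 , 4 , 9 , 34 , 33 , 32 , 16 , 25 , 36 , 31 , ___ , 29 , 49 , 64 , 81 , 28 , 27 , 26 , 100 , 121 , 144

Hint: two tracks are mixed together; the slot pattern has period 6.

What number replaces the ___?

Positions follow the repeating pattern AAABBB; grouping by letter gives 2 tracks.
Track A = 37, 36, 35, 34, 33, 32, 31, ?, 29, 28, 27, 26: subtracting 1 each time.
Track B = 1, 4, 9, 16, 25, 36, 49, 64, 81, 100, 121, 144: perfect squares starting at 1².
Filling track A at index 8 by its rule yields 30.

30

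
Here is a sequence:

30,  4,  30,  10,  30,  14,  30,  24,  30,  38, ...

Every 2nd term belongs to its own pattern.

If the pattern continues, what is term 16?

The terms cycle through 2 interleaved subsequences.
Stream A is 30, 30, 30, 30, 30, which is the constant sequence 30.
Stream B is 4, 10, 14, 24, 38, which is each term equals the sum of the previous two.
The 16th slot belongs to stream B; its 8th term is 162.

162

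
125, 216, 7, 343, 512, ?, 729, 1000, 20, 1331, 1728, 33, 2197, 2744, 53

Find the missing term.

13

Positions follow the repeating pattern AAB; grouping by letter gives 2 tracks.
Track A = 125, 216, 343, 512, 729, 1000, 1331, 1728, 2197, 2744: consecutive cubes n³ from n = 5.
Track B = 7, ?, 20, 33, 53: Fibonacci-style (each term is the sum of the two before it).
Filling track B at index 2 by its rule yields 13.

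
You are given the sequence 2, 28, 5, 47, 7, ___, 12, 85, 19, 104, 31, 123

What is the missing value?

Odd-indexed and even-indexed terms follow separate rules.
Track A: 2, 5, 7, 12, 19, 31. A Fibonacci-like recurrence a_n = a_{n-1} + a_{n-2}.
Track B: 28, 47, ?, 85, 104, 123. Arithmetic with common difference +19.
The gap is track B's term 3; the rule gives 66.

66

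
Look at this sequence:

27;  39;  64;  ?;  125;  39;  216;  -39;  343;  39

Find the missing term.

-39

Odd-indexed and even-indexed terms follow separate rules.
Subsequence A = 27, 64, 125, 216, 343: consecutive cubes n³ from n = 3.
Subsequence B = 39, ?, 39, -39, 39: the oscillation 39·(−1)^(n+1).
Filling subsequence B at index 2 by its rule yields -39.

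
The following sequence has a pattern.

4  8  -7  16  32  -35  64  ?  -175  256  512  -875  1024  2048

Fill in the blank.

Reading positions in blocks of 3 reveals the pattern AAB — 2 tracks woven together.
Track A: 4, 8, 16, 32, 64, ?, 256, 512, 1024, 2048 — powers of 2.
Track B: -7, -35, -175, -875 — geometric, ×5 each step.
Track A's pattern makes the blank 128.

128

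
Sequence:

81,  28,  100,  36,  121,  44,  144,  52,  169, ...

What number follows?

Positions 1, 3, 5, … form one subsequence and positions 2, 4, 6, … form another.
Subsequence A = 81, 100, 121, 144, 169: consecutive squares n² from n = 9.
Subsequence B = 28, 36, 44, 52: adding 8 each time.
Position 10 falls in subsequence B as its term 5, giving 60.

60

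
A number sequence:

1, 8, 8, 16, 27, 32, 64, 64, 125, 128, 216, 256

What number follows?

Taking every 2nd term gives 2 separate tracks.
Stream A is 1, 8, 27, 64, 125, 216, which is the cubes 1³, 2³, 3³, ….
Stream B is 8, 16, 32, 64, 128, 256, which is successive powers of 2.
Position 13 → stream A, term 7 = 343.

343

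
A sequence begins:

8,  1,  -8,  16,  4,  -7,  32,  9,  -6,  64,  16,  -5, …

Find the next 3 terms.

128, 25, -4

Read the sequence 3 terms at a time; column i is its own pattern.
Track A: 8, 16, 32, 64 (powers 2^3, 2^4, 2^5, …).
Track B: 1, 4, 9, 16 (the squares 1², 2², 3², …).
Track C: -8, -7, -6, -5 (adding 1 each time).
Term 13 comes from track A (its 5th entry): 128.
Term 14 comes from track B (its 5th entry): 25.
Position 15 → track C, term 5 = -4.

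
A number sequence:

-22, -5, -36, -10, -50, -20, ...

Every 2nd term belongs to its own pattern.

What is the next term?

Positions 1, 3, 5, … form one subsequence and positions 2, 4, 6, … form another.
Track A: -22, -36, -50. Arithmetic, step −14.
Track B: -5, -10, -20. Geometric, ×2 each step.
Position 7 → track A, term 4 = -64.

-64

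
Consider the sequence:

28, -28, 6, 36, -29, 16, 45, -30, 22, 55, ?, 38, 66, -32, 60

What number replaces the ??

The terms cycle through 3 interleaved subsequences.
Track A: 28, 36, 45, 55, 66. Triangular numbers starting at T_7.
Track B: -28, -29, -30, ?, -32. Linear: a_n = -27 − n.
Track C: 6, 16, 22, 38, 60. Each term equals the sum of the previous two.
The gap is track B's term 4; the rule gives -31.

-31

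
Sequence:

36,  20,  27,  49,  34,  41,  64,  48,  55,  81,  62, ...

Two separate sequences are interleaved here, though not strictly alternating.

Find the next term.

The slot pattern repeats as ABB (period 3), so there are 2 interleaved tracks.
Subsequence A is 36, 49, 64, 81, which is perfect squares starting at 6².
Subsequence B is 20, 27, 34, 41, 48, 55, 62, which is arithmetic, step +7.
Position 12 falls in subsequence B as its term 8, giving 69.

69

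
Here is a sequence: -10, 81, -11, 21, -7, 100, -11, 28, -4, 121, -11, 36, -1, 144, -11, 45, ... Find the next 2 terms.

2, 169

Split by position mod 4: positions 1, 5, 9, … form one track, and each other residue class forms its own.
Stream A: -10, -7, -4, -1 (linear: a_n = -13 + 3·n).
Stream B: 81, 100, 121, 144 (consecutive squares n² from n = 9).
Stream C: -11, -11, -11, -11 (the constant sequence -11).
Stream D: 21, 28, 36, 45 (triangular numbers starting at T_6).
Position 17 → stream A, term 5 = 2.
Position 18 → stream B, term 5 = 169.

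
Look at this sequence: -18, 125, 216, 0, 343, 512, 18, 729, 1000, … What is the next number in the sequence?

36

Reading positions in blocks of 3 reveals the pattern ABB — 2 tracks woven together.
Subsequence A = -18, 0, 18: adding 18 each time.
Subsequence B = 125, 216, 343, 512, 729, 1000: perfect cubes starting at 5³.
The 10th slot belongs to subsequence A; its 4th term is 36.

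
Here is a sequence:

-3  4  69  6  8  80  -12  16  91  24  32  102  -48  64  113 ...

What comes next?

The terms cycle through 3 interleaved subsequences.
Subsequence A: -3, 6, -12, 24, -48. A geometric progression (common ratio -2).
Subsequence B: 4, 8, 16, 32, 64. Powers of 2.
Subsequence C: 69, 80, 91, 102, 113. Arithmetic, step +11.
Term 16 comes from subsequence A (its 6th entry): 96.

96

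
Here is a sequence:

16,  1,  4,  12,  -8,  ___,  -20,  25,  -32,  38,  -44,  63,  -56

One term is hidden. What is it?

13

Taking every 2nd term gives 2 separate tracks.
Stream A is 16, 4, -8, -20, -32, -44, -56, which is arithmetic with common difference −12.
Stream B is 1, 12, ?, 25, 38, 63, which is a Fibonacci-like recurrence a_n = a_{n-1} + a_{n-2}.
Filling stream B at index 3 by its rule yields 13.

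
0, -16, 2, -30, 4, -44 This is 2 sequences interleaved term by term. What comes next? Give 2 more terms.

Taking every 2nd term gives 2 separate tracks.
Stream A is 0, 2, 4, which is linear: a_n = -2 + 2·n.
Stream B is -16, -30, -44, which is linear: a_n = -2 − 14·n.
The 7th slot belongs to stream A; its 4th term is 6.
Term 8 comes from stream B (its 4th entry): -58.

6, -58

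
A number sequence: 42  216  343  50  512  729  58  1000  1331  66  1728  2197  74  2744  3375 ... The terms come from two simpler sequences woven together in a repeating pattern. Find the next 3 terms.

82, 4096, 4913

The slot pattern repeats as ABB (period 3), so there are 2 interleaved tracks.
Track A: 42, 50, 58, 66, 74. Adding 8 each time.
Track B: 216, 343, 512, 729, 1000, 1331, 1728, 2197, 2744, 3375. Perfect cubes starting at 6³.
The 16th slot belongs to track A; its 6th term is 82.
Position 17 falls in track B as its term 11, giving 4096.
The 18th slot belongs to track B; its 12th term is 4913.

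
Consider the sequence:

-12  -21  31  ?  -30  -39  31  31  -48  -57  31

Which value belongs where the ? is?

31

The slot pattern repeats as AABB (period 4), so there are 2 interleaved tracks.
Subsequence A: -12, -21, -30, -39, -48, -57. Arithmetic with common difference −9.
Subsequence B: 31, ?, 31, 31, 31. Always 31.
Filling subsequence B at index 2 by its rule yields 31.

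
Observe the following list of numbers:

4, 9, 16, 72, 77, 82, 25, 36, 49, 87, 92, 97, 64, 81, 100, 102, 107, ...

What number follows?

Positions follow the repeating pattern AAABBB; grouping by letter gives 2 tracks.
Track A is 4, 9, 16, 25, 36, 49, 64, 81, 100, which is the squares 2², 3², 4², ….
Track B is 72, 77, 82, 87, 92, 97, 102, 107, which is arithmetic with common difference +5.
The 18th slot belongs to track B; its 9th term is 112.

112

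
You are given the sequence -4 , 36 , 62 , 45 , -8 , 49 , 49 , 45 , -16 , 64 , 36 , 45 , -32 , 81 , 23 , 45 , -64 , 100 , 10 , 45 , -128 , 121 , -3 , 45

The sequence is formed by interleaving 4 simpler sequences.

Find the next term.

Read the sequence 4 terms at a time; column i is its own pattern.
Stream A is -4, -8, -16, -32, -64, -128, which is geometric with ratio 2.
Stream B is 36, 49, 64, 81, 100, 121, which is perfect squares starting at 6².
Stream C is 62, 49, 36, 23, 10, -3, which is subtracting 13 each time.
Stream D is 45, 45, 45, 45, 45, 45, which is the constant sequence 45.
Position 25 → stream A, term 7 = -256.

-256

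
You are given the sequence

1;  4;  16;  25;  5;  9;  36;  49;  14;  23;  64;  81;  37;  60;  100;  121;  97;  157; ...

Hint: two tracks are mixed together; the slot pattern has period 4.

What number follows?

144

Reading positions in blocks of 4 reveals the pattern AABB — 2 tracks woven together.
Track A is 1, 4, 5, 9, 14, 23, 37, 60, 97, 157, which is a Fibonacci-like recurrence a_n = a_{n-1} + a_{n-2}.
Track B is 16, 25, 36, 49, 64, 81, 100, 121, which is perfect squares starting at 4².
Term 19 comes from track B (its 9th entry): 144.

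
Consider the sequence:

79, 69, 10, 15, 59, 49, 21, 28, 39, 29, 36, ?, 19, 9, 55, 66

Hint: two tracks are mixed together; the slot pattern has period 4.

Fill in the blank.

45

The slot pattern repeats as AABB (period 4), so there are 2 interleaved tracks.
Stream A: 79, 69, 59, 49, 39, 29, 19, 9. Arithmetic with common difference −10.
Stream B: 10, 15, 21, 28, 36, ?, 55, 66. Triangular numbers n(n+1)/2 for n = 4, 5, ….
Filling stream B at index 6 by its rule yields 45.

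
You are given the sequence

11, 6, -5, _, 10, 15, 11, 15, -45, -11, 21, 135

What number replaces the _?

The terms cycle through 3 interleaved subsequences.
Stream A: 11, ?, 11, -11 (alternating ±11).
Stream B: 6, 10, 15, 21 (the triangular numbers T_3, T_4, …).
Stream C: -5, 15, -45, 135 (a geometric progression (common ratio -3)).
The gap is stream A's term 2; the rule gives -11.

-11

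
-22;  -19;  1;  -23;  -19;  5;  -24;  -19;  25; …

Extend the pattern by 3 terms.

-25, -19, 125

Split by position mod 3 into 3 tracks.
Track A = -22, -23, -24: linear: a_n = -21 − n.
Track B = -19, -19, -19: always -19.
Track C = 1, 5, 25: geometric, ×5 each step.
The 10th slot belongs to track A; its 4th term is -25.
Position 11 → track B, term 4 = -19.
The 12th slot belongs to track C; its 4th term is 125.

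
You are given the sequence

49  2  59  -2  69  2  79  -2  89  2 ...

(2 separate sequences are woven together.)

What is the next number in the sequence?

Taking every 2nd term gives 2 separate tracks.
Track A = 49, 59, 69, 79, 89: linear: a_n = 39 + 10·n.
Track B = 2, -2, 2, -2, 2: oscillating between 2 and -2.
Position 11 → track A, term 6 = 99.

99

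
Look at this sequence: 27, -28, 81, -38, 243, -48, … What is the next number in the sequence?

Positions 1, 3, 5, … form one subsequence and positions 2, 4, 6, … form another.
Subsequence A: 27, 81, 243 (powers 3^3, 3^4, 3^5, …).
Subsequence B: -28, -38, -48 (subtracting 10 each time).
Position 7 → subsequence A, term 4 = 729.

729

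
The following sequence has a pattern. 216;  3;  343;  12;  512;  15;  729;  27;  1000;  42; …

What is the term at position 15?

2197

Positions 1, 3, 5, … form one subsequence and positions 2, 4, 6, … form another.
Subsequence A: 216, 343, 512, 729, 1000. Perfect cubes starting at 6³.
Subsequence B: 3, 12, 15, 27, 42. Each term equals the sum of the previous two.
Position 15 falls in subsequence A as its term 8, giving 2197.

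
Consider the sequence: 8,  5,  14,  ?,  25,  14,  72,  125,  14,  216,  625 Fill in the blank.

Split by position mod 3: positions 1, 4, 7, … form one track, and each other residue class forms its own.
Stream A is 8, ?, 72, 216, which is geometric, ×3 each step.
Stream B is 5, 25, 125, 625, which is powers 5^1, 5^2, 5^3, ….
Stream C is 14, 14, 14, which is always 14.
Filling stream A at index 2 by its rule yields 24.

24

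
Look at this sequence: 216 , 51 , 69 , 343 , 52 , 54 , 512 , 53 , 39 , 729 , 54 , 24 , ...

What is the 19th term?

Split by position mod 3 into 3 tracks.
Subsequence A: 216, 343, 512, 729. Consecutive cubes n³ from n = 6.
Subsequence B: 51, 52, 53, 54. Arithmetic, step +1.
Subsequence C: 69, 54, 39, 24. Arithmetic with common difference −15.
Term 19 comes from subsequence A (its 7th entry): 1728.

1728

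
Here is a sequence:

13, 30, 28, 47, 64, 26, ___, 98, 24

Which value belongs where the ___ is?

81

Positions follow the repeating pattern AAB; grouping by letter gives 2 tracks.
Track A is 13, 30, 47, 64, ?, 98, which is linear: a_n = -4 + 17·n.
Track B is 28, 26, 24, which is arithmetic, step −2.
So the missing entry in track A is 81.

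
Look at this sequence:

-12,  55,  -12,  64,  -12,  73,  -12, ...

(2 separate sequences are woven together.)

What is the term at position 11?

Split by position mod 2 into 2 tracks.
Subsequence A: -12, -12, -12, -12 (always -12).
Subsequence B: 55, 64, 73 (arithmetic, step +9).
Position 11 falls in subsequence A as its term 6, giving -12.

-12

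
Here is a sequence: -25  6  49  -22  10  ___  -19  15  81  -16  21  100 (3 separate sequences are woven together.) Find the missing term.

Taking every 3rd term gives 3 separate tracks.
Stream A = -25, -22, -19, -16: adding 3 each time.
Stream B = 6, 10, 15, 21: triangular numbers n(n+1)/2 for n = 3, 4, ….
Stream C = 49, ?, 81, 100: perfect squares starting at 7².
Stream C's pattern makes the blank 64.

64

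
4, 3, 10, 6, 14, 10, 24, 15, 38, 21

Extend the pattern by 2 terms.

Positions 1, 3, 5, … form one subsequence and positions 2, 4, 6, … form another.
Subsequence A: 4, 10, 14, 24, 38. A Fibonacci-like recurrence a_n = a_{n-1} + a_{n-2}.
Subsequence B: 3, 6, 10, 15, 21. The triangular numbers T_2, T_3, ….
Position 11 → subsequence A, term 6 = 62.
The 12th slot belongs to subsequence B; its 6th term is 28.

62, 28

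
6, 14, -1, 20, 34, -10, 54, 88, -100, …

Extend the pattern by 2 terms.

142, 230

Reading positions in blocks of 3 reveals the pattern AAB — 2 tracks woven together.
Track A: 6, 14, 20, 34, 54, 88 (each term equals the sum of the previous two).
Track B: -1, -10, -100 (geometric, ×10 each step).
Position 10 falls in track A as its term 7, giving 142.
Position 11 falls in track A as its term 8, giving 230.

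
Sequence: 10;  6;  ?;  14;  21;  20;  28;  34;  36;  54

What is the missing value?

Odd-indexed and even-indexed terms follow separate rules.
Track A: 10, ?, 21, 28, 36. Triangular numbers starting at T_4.
Track B: 6, 14, 20, 34, 54. Each term equals the sum of the previous two.
The gap is track A's term 2; the rule gives 15.

15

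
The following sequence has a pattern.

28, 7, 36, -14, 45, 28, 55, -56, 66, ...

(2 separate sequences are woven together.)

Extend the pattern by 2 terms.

112, 78

Taking every 2nd term gives 2 separate tracks.
Subsequence A = 28, 36, 45, 55, 66: the triangular numbers T_7, T_8, ….
Subsequence B = 7, -14, 28, -56: geometric with ratio -2.
Term 10 comes from subsequence B (its 5th entry): 112.
Position 11 falls in subsequence A as its term 6, giving 78.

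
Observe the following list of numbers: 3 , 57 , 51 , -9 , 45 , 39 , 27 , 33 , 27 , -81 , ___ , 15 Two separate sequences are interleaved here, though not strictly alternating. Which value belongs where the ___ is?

21

Reading positions in blocks of 3 reveals the pattern ABB — 2 tracks woven together.
Track A is 3, -9, 27, -81, which is a geometric progression (common ratio -3).
Track B is 57, 51, 45, 39, 33, 27, ?, 15, which is subtracting 6 each time.
So the missing entry in track B is 21.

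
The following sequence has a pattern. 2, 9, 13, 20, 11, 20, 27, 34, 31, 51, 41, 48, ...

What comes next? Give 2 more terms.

The slot pattern repeats as AABB (period 4), so there are 2 interleaved tracks.
Subsequence A: 2, 9, 11, 20, 31, 51 (each term equals the sum of the previous two).
Subsequence B: 13, 20, 27, 34, 41, 48 (adding 7 each time).
Term 13 comes from subsequence A (its 7th entry): 82.
The 14th slot belongs to subsequence A; its 8th term is 133.

82, 133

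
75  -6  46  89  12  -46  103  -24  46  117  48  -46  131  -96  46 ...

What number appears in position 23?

Read the sequence 3 terms at a time; column i is its own pattern.
Stream A: 75, 89, 103, 117, 131 (adding 14 each time).
Stream B: -6, 12, -24, 48, -96 (geometric, ×-2 each step).
Stream C: 46, -46, 46, -46, 46 (oscillating between 46 and -46).
Position 23 falls in stream B as its term 8, giving 768.

768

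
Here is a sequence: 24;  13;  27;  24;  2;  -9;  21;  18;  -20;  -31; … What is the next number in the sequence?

15

Positions follow the repeating pattern AABB; grouping by letter gives 2 tracks.
Track A: 24, 13, 2, -9, -20, -31. Subtracting 11 each time.
Track B: 27, 24, 21, 18. Arithmetic with common difference −3.
Term 11 comes from track B (its 5th entry): 15.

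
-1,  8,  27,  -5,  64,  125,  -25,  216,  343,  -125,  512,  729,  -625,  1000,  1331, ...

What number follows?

The slot pattern repeats as ABB (period 3), so there are 2 interleaved tracks.
Track A: -1, -5, -25, -125, -625 (geometric, ×5 each step).
Track B: 8, 27, 64, 125, 216, 343, 512, 729, 1000, 1331 (perfect cubes starting at 2³).
Position 16 → track A, term 6 = -3125.

-3125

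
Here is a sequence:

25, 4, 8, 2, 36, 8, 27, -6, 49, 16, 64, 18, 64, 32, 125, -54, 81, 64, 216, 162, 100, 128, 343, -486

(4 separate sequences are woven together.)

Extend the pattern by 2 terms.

121, 256

The terms cycle through 4 interleaved subsequences.
Track A is 25, 36, 49, 64, 81, 100, which is consecutive squares n² from n = 5.
Track B is 4, 8, 16, 32, 64, 128, which is powers of 2.
Track C is 8, 27, 64, 125, 216, 343, which is perfect cubes starting at 2³.
Track D is 2, -6, 18, -54, 162, -486, which is multiplying by -3 each time.
The 25th slot belongs to track A; its 7th term is 121.
Position 26 → track B, term 7 = 256.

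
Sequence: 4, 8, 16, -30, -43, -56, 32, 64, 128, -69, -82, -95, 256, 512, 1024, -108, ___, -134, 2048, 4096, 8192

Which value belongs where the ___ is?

Reading positions in blocks of 6 reveals the pattern AAABBB — 2 tracks woven together.
Track A: 4, 8, 16, 32, 64, 128, 256, 512, 1024, 2048, 4096, 8192 — geometric with ratio 2.
Track B: -30, -43, -56, -69, -82, -95, -108, ?, -134 — arithmetic with common difference −13.
Filling track B at index 8 by its rule yields -121.

-121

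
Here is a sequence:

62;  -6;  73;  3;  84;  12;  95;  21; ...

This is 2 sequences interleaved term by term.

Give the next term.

106

Odd-indexed and even-indexed terms follow separate rules.
Subsequence A = 62, 73, 84, 95: arithmetic with common difference +11.
Subsequence B = -6, 3, 12, 21: arithmetic with common difference +9.
The 9th slot belongs to subsequence A; its 5th term is 106.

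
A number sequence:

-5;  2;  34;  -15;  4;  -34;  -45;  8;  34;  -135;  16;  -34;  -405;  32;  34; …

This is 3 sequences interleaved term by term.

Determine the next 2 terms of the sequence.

-1215, 64

Read the sequence 3 terms at a time; column i is its own pattern.
Track A: -5, -15, -45, -135, -405 — geometric, ×3 each step.
Track B: 2, 4, 8, 16, 32 — powers 2^1, 2^2, 2^3, ….
Track C: 34, -34, 34, -34, 34 — alternating ±34.
Position 16 → track A, term 6 = -1215.
The 17th slot belongs to track B; its 6th term is 64.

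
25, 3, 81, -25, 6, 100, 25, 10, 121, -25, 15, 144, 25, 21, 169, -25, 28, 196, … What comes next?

Taking every 3rd term gives 3 separate tracks.
Stream A: 25, -25, 25, -25, 25, -25 (alternating ±25).
Stream B: 3, 6, 10, 15, 21, 28 (triangular numbers n(n+1)/2 for n = 2, 3, …).
Stream C: 81, 100, 121, 144, 169, 196 (consecutive squares n² from n = 9).
Position 19 → stream A, term 7 = 25.

25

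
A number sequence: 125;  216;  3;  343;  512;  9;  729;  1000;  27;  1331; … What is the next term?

1728

Positions follow the repeating pattern AAB; grouping by letter gives 2 tracks.
Subsequence A: 125, 216, 343, 512, 729, 1000, 1331. Perfect cubes starting at 5³.
Subsequence B: 3, 9, 27. Multiplying by 3 each time.
Position 11 → subsequence A, term 8 = 1728.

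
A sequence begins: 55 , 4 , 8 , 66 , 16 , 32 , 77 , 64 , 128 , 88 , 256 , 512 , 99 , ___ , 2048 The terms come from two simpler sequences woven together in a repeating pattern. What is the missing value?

Positions follow the repeating pattern ABB; grouping by letter gives 2 tracks.
Track A is 55, 66, 77, 88, 99, which is arithmetic, step +11.
Track B is 4, 8, 16, 32, 64, 128, 256, 512, ?, 2048, which is powers 2^2, 2^3, 2^4, ….
So the missing entry in track B is 1024.

1024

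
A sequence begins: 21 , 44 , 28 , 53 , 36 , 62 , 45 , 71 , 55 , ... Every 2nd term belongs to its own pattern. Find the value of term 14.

Taking every 2nd term gives 2 separate tracks.
Subsequence A is 21, 28, 36, 45, 55, which is the triangular numbers T_6, T_7, ….
Subsequence B is 44, 53, 62, 71, which is adding 9 each time.
Position 14 → subsequence B, term 7 = 98.

98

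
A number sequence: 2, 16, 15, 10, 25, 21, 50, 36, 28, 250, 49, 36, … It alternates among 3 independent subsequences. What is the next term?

1250

Split by position mod 3: positions 1, 4, 7, … form one track, and each other residue class forms its own.
Subsequence A is 2, 10, 50, 250, which is multiplying by 5 each time.
Subsequence B is 16, 25, 36, 49, which is the squares 4², 5², 6², ….
Subsequence C is 15, 21, 28, 36, which is the triangular numbers T_5, T_6, ….
Position 13 → subsequence A, term 5 = 1250.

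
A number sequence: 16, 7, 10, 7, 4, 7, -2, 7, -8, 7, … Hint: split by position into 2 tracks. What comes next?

The terms cycle through 2 interleaved subsequences.
Subsequence A = 16, 10, 4, -2, -8: subtracting 6 each time.
Subsequence B = 7, 7, 7, 7, 7: always 7.
Term 11 comes from subsequence A (its 6th entry): -14.

-14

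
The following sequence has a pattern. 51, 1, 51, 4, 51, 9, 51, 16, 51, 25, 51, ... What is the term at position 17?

51

Taking every 2nd term gives 2 separate tracks.
Stream A: 51, 51, 51, 51, 51, 51 (always 51).
Stream B: 1, 4, 9, 16, 25 (the squares 1², 2², 3², …).
The 17th slot belongs to stream A; its 9th term is 51.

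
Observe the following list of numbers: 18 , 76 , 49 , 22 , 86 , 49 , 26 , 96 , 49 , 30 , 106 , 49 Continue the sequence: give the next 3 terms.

34, 116, 49

Read the sequence 3 terms at a time; column i is its own pattern.
Subsequence A: 18, 22, 26, 30 (adding 4 each time).
Subsequence B: 76, 86, 96, 106 (adding 10 each time).
Subsequence C: 49, 49, 49, 49 (always 49).
The 13th slot belongs to subsequence A; its 5th term is 34.
Position 14 falls in subsequence B as its term 5, giving 116.
Position 15 falls in subsequence C as its term 5, giving 49.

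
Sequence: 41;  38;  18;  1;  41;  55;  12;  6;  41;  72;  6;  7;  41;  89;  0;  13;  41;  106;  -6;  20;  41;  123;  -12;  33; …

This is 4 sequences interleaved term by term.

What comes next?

41

Read the sequence 4 terms at a time; column i is its own pattern.
Subsequence A is 41, 41, 41, 41, 41, 41, which is always 41.
Subsequence B is 38, 55, 72, 89, 106, 123, which is arithmetic, step +17.
Subsequence C is 18, 12, 6, 0, -6, -12, which is subtracting 6 each time.
Subsequence D is 1, 6, 7, 13, 20, 33, which is each term equals the sum of the previous two.
Position 25 → subsequence A, term 7 = 41.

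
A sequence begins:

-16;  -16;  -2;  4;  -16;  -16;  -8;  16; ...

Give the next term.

-16

Positions follow the repeating pattern AABB; grouping by letter gives 2 tracks.
Track A: -16, -16, -16, -16 — constant -16.
Track B: -2, 4, -8, 16 — geometric, ×-2 each step.
Position 9 falls in track A as its term 5, giving -16.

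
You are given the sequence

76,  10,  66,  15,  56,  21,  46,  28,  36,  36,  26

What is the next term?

45

Odd-indexed and even-indexed terms follow separate rules.
Track A: 76, 66, 56, 46, 36, 26 (subtracting 10 each time).
Track B: 10, 15, 21, 28, 36 (the triangular numbers T_4, T_5, …).
Position 12 falls in track B as its term 6, giving 45.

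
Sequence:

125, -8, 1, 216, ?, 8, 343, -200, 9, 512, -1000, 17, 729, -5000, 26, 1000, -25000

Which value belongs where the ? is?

Read the sequence 3 terms at a time; column i is its own pattern.
Stream A: 125, 216, 343, 512, 729, 1000. Consecutive cubes n³ from n = 5.
Stream B: -8, ?, -200, -1000, -5000, -25000. A geometric progression (common ratio 5).
Stream C: 1, 8, 9, 17, 26. Fibonacci-style (each term is the sum of the two before it).
The gap is stream B's term 2; the rule gives -40.

-40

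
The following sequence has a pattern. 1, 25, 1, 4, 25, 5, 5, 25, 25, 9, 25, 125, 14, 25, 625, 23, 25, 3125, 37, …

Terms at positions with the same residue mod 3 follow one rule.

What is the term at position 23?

Taking every 3rd term gives 3 separate tracks.
Subsequence A: 1, 4, 5, 9, 14, 23, 37 — each term equals the sum of the previous two.
Subsequence B: 25, 25, 25, 25, 25, 25 — the constant sequence 25.
Subsequence C: 1, 5, 25, 125, 625, 3125 — powers of 5.
Position 23 falls in subsequence B as its term 8, giving 25.

25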